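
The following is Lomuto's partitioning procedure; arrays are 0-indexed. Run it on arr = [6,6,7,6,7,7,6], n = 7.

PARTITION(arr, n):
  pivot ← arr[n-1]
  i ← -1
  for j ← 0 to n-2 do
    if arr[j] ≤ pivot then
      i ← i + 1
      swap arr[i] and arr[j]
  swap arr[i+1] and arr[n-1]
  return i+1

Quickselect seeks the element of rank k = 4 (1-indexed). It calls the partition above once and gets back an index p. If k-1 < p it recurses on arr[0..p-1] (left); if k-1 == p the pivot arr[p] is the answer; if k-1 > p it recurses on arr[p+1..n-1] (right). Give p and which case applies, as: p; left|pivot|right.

pivot=6, i=-1
j=0: 6≤6, i=0, swap(0,0) ⇒ [6,6,7,6,7,7,6]
j=1: 6≤6, i=1, swap(1,1) ⇒ [6,6,7,6,7,7,6]
j=2: 7>6, skip
j=3: 6≤6, i=2, swap(2,3) ⇒ [6,6,6,7,7,7,6]
j=4: 7>6, skip
j=5: 7>6, skip
swap(3,6) ⇒ [6,6,6,6,7,7,7]; return 3
p = 3; k-1 = 3 == 3 ⇒ pivot

3; pivot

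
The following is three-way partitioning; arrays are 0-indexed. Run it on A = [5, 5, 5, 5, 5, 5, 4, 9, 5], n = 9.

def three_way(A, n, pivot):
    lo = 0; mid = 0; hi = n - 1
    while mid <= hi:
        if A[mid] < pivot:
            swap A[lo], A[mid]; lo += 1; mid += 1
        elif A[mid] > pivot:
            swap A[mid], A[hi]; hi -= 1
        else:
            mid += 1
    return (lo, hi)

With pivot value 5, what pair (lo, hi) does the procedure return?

pivot = 5; lo=0, mid=0, hi=8
A[mid]=5=5: mid=1
A[mid]=5=5: mid=2
A[mid]=5=5: mid=3
A[mid]=5=5: mid=4
A[mid]=5=5: mid=5
A[mid]=5=5: mid=6
A[mid]=4<5: swap A[0],A[6]; lo=1,mid=7 → [4, 5, 5, 5, 5, 5, 5, 9, 5]
A[mid]=9>5: swap A[7],A[8]; hi=7 → [4, 5, 5, 5, 5, 5, 5, 5, 9]
A[mid]=5=5: mid=8
end: lo=1, hi=7; A = [4, 5, 5, 5, 5, 5, 5, 5, 9]

(1, 7)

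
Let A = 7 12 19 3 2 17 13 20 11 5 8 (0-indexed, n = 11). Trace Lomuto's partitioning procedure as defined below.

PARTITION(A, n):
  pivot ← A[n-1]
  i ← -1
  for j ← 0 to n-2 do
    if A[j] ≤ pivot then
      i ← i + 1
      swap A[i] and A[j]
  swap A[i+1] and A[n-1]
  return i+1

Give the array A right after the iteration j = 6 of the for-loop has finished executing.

7 3 2 12 19 17 13 20 11 5 8

pivot=8, i=-1
j=0: 7≤8, i=0, swap(0,0) ⇒ 7 12 19 3 2 17 13 20 11 5 8
j=1: 12>8, skip
j=2: 19>8, skip
j=3: 3≤8, i=1, swap(1,3) ⇒ 7 3 19 12 2 17 13 20 11 5 8
j=4: 2≤8, i=2, swap(2,4) ⇒ 7 3 2 12 19 17 13 20 11 5 8
j=5: 17>8, skip
j=6: 13>8, skip
(after j=6) A = 7 3 2 12 19 17 13 20 11 5 8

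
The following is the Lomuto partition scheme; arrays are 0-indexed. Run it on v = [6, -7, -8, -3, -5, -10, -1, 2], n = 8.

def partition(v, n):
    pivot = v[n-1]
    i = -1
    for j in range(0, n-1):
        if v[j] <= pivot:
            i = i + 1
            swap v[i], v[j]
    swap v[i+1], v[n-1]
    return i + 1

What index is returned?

pivot = v[7] = 2; i = -1
j=0: v[0]=6 > 2 → no swap
j=1: v[1]=-7 ≤ 2 → i=0, swap v[0],v[1] → [-7, 6, -8, -3, -5, -10, -1, 2]
j=2: v[2]=-8 ≤ 2 → i=1, swap v[1],v[2] → [-7, -8, 6, -3, -5, -10, -1, 2]
j=3: v[3]=-3 ≤ 2 → i=2, swap v[2],v[3] → [-7, -8, -3, 6, -5, -10, -1, 2]
j=4: v[4]=-5 ≤ 2 → i=3, swap v[3],v[4] → [-7, -8, -3, -5, 6, -10, -1, 2]
j=5: v[5]=-10 ≤ 2 → i=4, swap v[4],v[5] → [-7, -8, -3, -5, -10, 6, -1, 2]
j=6: v[6]=-1 ≤ 2 → i=5, swap v[5],v[6] → [-7, -8, -3, -5, -10, -1, 6, 2]
final swap v[6],v[7] → [-7, -8, -3, -5, -10, -1, 2, 6]; return 6

6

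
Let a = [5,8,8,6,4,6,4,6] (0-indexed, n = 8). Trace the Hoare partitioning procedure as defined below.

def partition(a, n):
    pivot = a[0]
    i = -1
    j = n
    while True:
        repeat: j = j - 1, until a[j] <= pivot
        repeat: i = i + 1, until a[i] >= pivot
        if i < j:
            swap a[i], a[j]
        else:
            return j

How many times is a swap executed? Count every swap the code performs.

pivot=5
j stops at 6 (4), i stops at 0 (5); swap ⇒ [4,8,8,6,4,6,5,6]
j stops at 4 (4), i stops at 1 (8); swap ⇒ [4,4,8,6,8,6,5,6]
j stops at 1, i stops at 2; i≥j ⇒ return 1. a=[4,4,8,6,8,6,5,6]

2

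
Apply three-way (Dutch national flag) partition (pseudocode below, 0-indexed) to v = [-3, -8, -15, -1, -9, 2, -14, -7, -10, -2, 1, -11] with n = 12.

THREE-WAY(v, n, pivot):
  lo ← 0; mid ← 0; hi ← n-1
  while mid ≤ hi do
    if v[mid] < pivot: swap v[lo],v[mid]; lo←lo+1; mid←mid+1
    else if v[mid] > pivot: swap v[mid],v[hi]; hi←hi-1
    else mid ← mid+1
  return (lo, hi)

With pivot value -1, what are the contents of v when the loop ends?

pivot = -1; lo=0, mid=0, hi=11
v[mid]=-3<-1: swap v[0],v[0]; lo=1,mid=1 → [-3, -8, -15, -1, -9, 2, -14, -7, -10, -2, 1, -11]
v[mid]=-8<-1: swap v[1],v[1]; lo=2,mid=2 → [-3, -8, -15, -1, -9, 2, -14, -7, -10, -2, 1, -11]
v[mid]=-15<-1: swap v[2],v[2]; lo=3,mid=3 → [-3, -8, -15, -1, -9, 2, -14, -7, -10, -2, 1, -11]
v[mid]=-1=-1: mid=4
v[mid]=-9<-1: swap v[3],v[4]; lo=4,mid=5 → [-3, -8, -15, -9, -1, 2, -14, -7, -10, -2, 1, -11]
v[mid]=2>-1: swap v[5],v[11]; hi=10 → [-3, -8, -15, -9, -1, -11, -14, -7, -10, -2, 1, 2]
v[mid]=-11<-1: swap v[4],v[5]; lo=5,mid=6 → [-3, -8, -15, -9, -11, -1, -14, -7, -10, -2, 1, 2]
v[mid]=-14<-1: swap v[5],v[6]; lo=6,mid=7 → [-3, -8, -15, -9, -11, -14, -1, -7, -10, -2, 1, 2]
v[mid]=-7<-1: swap v[6],v[7]; lo=7,mid=8 → [-3, -8, -15, -9, -11, -14, -7, -1, -10, -2, 1, 2]
v[mid]=-10<-1: swap v[7],v[8]; lo=8,mid=9 → [-3, -8, -15, -9, -11, -14, -7, -10, -1, -2, 1, 2]
v[mid]=-2<-1: swap v[8],v[9]; lo=9,mid=10 → [-3, -8, -15, -9, -11, -14, -7, -10, -2, -1, 1, 2]
v[mid]=1>-1: swap v[10],v[10]; hi=9 → [-3, -8, -15, -9, -11, -14, -7, -10, -2, -1, 1, 2]
end: lo=9, hi=9; v = [-3, -8, -15, -9, -11, -14, -7, -10, -2, -1, 1, 2]

[-3, -8, -15, -9, -11, -14, -7, -10, -2, -1, 1, 2]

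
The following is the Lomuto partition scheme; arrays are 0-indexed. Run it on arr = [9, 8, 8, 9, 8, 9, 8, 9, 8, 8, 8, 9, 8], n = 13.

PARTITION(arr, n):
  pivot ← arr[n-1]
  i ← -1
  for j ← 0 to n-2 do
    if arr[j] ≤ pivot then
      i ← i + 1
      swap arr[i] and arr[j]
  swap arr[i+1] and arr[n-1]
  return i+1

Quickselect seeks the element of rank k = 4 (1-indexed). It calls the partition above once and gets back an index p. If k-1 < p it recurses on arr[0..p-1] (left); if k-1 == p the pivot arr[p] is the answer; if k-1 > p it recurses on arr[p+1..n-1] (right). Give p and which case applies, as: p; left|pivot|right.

7; left

pivot = arr[12] = 8; i = -1
j=0: arr[0]=9 > 8 → no swap
j=1: arr[1]=8 ≤ 8 → i=0, swap arr[0],arr[1] → [8, 9, 8, 9, 8, 9, 8, 9, 8, 8, 8, 9, 8]
j=2: arr[2]=8 ≤ 8 → i=1, swap arr[1],arr[2] → [8, 8, 9, 9, 8, 9, 8, 9, 8, 8, 8, 9, 8]
j=3: arr[3]=9 > 8 → no swap
j=4: arr[4]=8 ≤ 8 → i=2, swap arr[2],arr[4] → [8, 8, 8, 9, 9, 9, 8, 9, 8, 8, 8, 9, 8]
j=5: arr[5]=9 > 8 → no swap
j=6: arr[6]=8 ≤ 8 → i=3, swap arr[3],arr[6] → [8, 8, 8, 8, 9, 9, 9, 9, 8, 8, 8, 9, 8]
j=7: arr[7]=9 > 8 → no swap
j=8: arr[8]=8 ≤ 8 → i=4, swap arr[4],arr[8] → [8, 8, 8, 8, 8, 9, 9, 9, 9, 8, 8, 9, 8]
j=9: arr[9]=8 ≤ 8 → i=5, swap arr[5],arr[9] → [8, 8, 8, 8, 8, 8, 9, 9, 9, 9, 8, 9, 8]
j=10: arr[10]=8 ≤ 8 → i=6, swap arr[6],arr[10] → [8, 8, 8, 8, 8, 8, 8, 9, 9, 9, 9, 9, 8]
j=11: arr[11]=9 > 8 → no swap
final swap arr[7],arr[12] → [8, 8, 8, 8, 8, 8, 8, 8, 9, 9, 9, 9, 9]; return 7
p = 7; k-1 = 3 < 7 ⇒ left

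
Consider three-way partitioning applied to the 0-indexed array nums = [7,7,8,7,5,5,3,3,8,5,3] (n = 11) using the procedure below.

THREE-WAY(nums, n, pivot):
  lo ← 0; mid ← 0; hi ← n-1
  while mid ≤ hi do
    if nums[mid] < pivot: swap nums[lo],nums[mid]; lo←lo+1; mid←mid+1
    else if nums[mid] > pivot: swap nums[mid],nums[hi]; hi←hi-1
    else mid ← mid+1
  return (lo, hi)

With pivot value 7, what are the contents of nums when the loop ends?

pivot = 7; lo=0, mid=0, hi=10
nums[mid]=7=7: mid=1
nums[mid]=7=7: mid=2
nums[mid]=8>7: swap nums[2],nums[10]; hi=9 → [7,7,3,7,5,5,3,3,8,5,8]
nums[mid]=3<7: swap nums[0],nums[2]; lo=1,mid=3 → [3,7,7,7,5,5,3,3,8,5,8]
nums[mid]=7=7: mid=4
nums[mid]=5<7: swap nums[1],nums[4]; lo=2,mid=5 → [3,5,7,7,7,5,3,3,8,5,8]
nums[mid]=5<7: swap nums[2],nums[5]; lo=3,mid=6 → [3,5,5,7,7,7,3,3,8,5,8]
nums[mid]=3<7: swap nums[3],nums[6]; lo=4,mid=7 → [3,5,5,3,7,7,7,3,8,5,8]
nums[mid]=3<7: swap nums[4],nums[7]; lo=5,mid=8 → [3,5,5,3,3,7,7,7,8,5,8]
nums[mid]=8>7: swap nums[8],nums[9]; hi=8 → [3,5,5,3,3,7,7,7,5,8,8]
nums[mid]=5<7: swap nums[5],nums[8]; lo=6,mid=9 → [3,5,5,3,3,5,7,7,7,8,8]
end: lo=6, hi=8; nums = [3,5,5,3,3,5,7,7,7,8,8]

[3,5,5,3,3,5,7,7,7,8,8]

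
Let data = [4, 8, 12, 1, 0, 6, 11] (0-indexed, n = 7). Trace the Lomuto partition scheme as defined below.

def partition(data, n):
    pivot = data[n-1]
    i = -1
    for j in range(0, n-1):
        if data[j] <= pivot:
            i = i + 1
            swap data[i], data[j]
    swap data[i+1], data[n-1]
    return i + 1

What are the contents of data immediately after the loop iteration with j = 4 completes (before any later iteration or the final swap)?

pivot = data[6] = 11; i = -1
j=0: data[0]=4 ≤ 11 → i=0, swap data[0],data[0] (no change) → [4, 8, 12, 1, 0, 6, 11]
j=1: data[1]=8 ≤ 11 → i=1, swap data[1],data[1] (no change) → [4, 8, 12, 1, 0, 6, 11]
j=2: data[2]=12 > 11 → no swap
j=3: data[3]=1 ≤ 11 → i=2, swap data[2],data[3] → [4, 8, 1, 12, 0, 6, 11]
j=4: data[4]=0 ≤ 11 → i=3, swap data[3],data[4] → [4, 8, 1, 0, 12, 6, 11]
(after j=4) data = [4, 8, 1, 0, 12, 6, 11]

[4, 8, 1, 0, 12, 6, 11]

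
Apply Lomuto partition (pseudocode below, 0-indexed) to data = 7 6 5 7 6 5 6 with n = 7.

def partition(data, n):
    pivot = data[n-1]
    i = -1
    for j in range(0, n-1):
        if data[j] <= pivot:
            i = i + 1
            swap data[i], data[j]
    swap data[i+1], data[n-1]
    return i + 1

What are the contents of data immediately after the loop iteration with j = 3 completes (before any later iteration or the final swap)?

pivot=6, i=-1
j=0: 7>6, skip
j=1: 6≤6, i=0, swap(0,1) ⇒ 6 7 5 7 6 5 6
j=2: 5≤6, i=1, swap(1,2) ⇒ 6 5 7 7 6 5 6
j=3: 7>6, skip
(after j=3) data = 6 5 7 7 6 5 6

6 5 7 7 6 5 6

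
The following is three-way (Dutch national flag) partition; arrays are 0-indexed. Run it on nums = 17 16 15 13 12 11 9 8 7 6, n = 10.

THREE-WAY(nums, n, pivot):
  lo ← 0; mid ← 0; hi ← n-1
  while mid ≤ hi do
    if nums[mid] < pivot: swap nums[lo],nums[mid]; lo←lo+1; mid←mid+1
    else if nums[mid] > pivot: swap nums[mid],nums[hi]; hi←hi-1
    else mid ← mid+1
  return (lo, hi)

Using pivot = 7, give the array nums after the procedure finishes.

pivot = 7; lo=0, mid=0, hi=9
nums[mid]=17>7: swap nums[0],nums[9]; hi=8 → 6 16 15 13 12 11 9 8 7 17
nums[mid]=6<7: swap nums[0],nums[0]; lo=1,mid=1 → 6 16 15 13 12 11 9 8 7 17
nums[mid]=16>7: swap nums[1],nums[8]; hi=7 → 6 7 15 13 12 11 9 8 16 17
nums[mid]=7=7: mid=2
nums[mid]=15>7: swap nums[2],nums[7]; hi=6 → 6 7 8 13 12 11 9 15 16 17
nums[mid]=8>7: swap nums[2],nums[6]; hi=5 → 6 7 9 13 12 11 8 15 16 17
nums[mid]=9>7: swap nums[2],nums[5]; hi=4 → 6 7 11 13 12 9 8 15 16 17
nums[mid]=11>7: swap nums[2],nums[4]; hi=3 → 6 7 12 13 11 9 8 15 16 17
nums[mid]=12>7: swap nums[2],nums[3]; hi=2 → 6 7 13 12 11 9 8 15 16 17
nums[mid]=13>7: swap nums[2],nums[2]; hi=1 → 6 7 13 12 11 9 8 15 16 17
end: lo=1, hi=1; nums = 6 7 13 12 11 9 8 15 16 17

6 7 13 12 11 9 8 15 16 17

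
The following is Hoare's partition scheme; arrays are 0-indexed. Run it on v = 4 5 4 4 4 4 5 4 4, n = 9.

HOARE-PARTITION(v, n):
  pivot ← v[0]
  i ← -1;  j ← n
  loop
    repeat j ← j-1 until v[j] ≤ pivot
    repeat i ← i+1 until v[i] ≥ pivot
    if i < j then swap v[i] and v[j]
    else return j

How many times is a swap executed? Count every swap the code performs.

4

pivot = v[0] = 4; i = -1, j = 9
j→8 (v[8]=4≤4), i→0 (v[0]=4≥4); i<j, swap → 4 5 4 4 4 4 5 4 4
j→7 (v[7]=4≤4), i→1 (v[1]=5≥4); i<j, swap → 4 4 4 4 4 4 5 5 4
j→5 (v[5]=4≤4), i→2 (v[2]=4≥4); i<j, swap → 4 4 4 4 4 4 5 5 4
j→4 (v[4]=4≤4), i→3 (v[3]=4≥4); i<j, swap → 4 4 4 4 4 4 5 5 4
j→3, i→4; i≥j, return j=3. v = 4 4 4 4 4 4 5 5 4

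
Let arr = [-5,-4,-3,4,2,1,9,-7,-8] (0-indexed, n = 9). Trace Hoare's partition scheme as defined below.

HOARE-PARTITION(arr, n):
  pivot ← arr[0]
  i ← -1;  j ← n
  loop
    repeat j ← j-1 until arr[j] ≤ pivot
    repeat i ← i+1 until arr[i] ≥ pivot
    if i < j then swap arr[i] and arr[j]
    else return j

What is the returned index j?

1

pivot = arr[0] = -5; i = -1, j = 9
j→8 (arr[8]=-8≤-5), i→0 (arr[0]=-5≥-5); i<j, swap → [-8,-4,-3,4,2,1,9,-7,-5]
j→7 (arr[7]=-7≤-5), i→1 (arr[1]=-4≥-5); i<j, swap → [-8,-7,-3,4,2,1,9,-4,-5]
j→1, i→2; i≥j, return j=1. arr = [-8,-7,-3,4,2,1,9,-4,-5]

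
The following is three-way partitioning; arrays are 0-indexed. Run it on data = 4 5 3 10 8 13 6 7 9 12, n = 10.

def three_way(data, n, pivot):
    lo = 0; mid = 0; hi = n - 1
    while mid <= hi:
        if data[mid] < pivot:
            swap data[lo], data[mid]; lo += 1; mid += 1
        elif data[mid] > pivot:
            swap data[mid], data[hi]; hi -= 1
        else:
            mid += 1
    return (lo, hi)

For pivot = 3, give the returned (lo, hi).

lo=0 mid=0 hi=9
4>3: swap(0,9), hi=8 ⇒ 12 5 3 10 8 13 6 7 9 4
12>3: swap(0,8), hi=7 ⇒ 9 5 3 10 8 13 6 7 12 4
9>3: swap(0,7), hi=6 ⇒ 7 5 3 10 8 13 6 9 12 4
7>3: swap(0,6), hi=5 ⇒ 6 5 3 10 8 13 7 9 12 4
6>3: swap(0,5), hi=4 ⇒ 13 5 3 10 8 6 7 9 12 4
13>3: swap(0,4), hi=3 ⇒ 8 5 3 10 13 6 7 9 12 4
8>3: swap(0,3), hi=2 ⇒ 10 5 3 8 13 6 7 9 12 4
10>3: swap(0,2), hi=1 ⇒ 3 5 10 8 13 6 7 9 12 4
3=3: mid=1
5>3: swap(1,1), hi=0 ⇒ 3 5 10 8 13 6 7 9 12 4
done. lo=0 hi=0; data=3 5 10 8 13 6 7 9 12 4

(0, 0)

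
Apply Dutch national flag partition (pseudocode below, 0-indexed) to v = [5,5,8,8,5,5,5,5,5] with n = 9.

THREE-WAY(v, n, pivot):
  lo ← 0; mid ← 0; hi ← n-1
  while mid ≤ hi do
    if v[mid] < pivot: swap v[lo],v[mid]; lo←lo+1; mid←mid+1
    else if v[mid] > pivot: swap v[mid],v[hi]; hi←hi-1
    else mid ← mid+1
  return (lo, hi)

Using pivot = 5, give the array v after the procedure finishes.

[5,5,5,5,5,5,5,8,8]

pivot = 5; lo=0, mid=0, hi=8
v[mid]=5=5: mid=1
v[mid]=5=5: mid=2
v[mid]=8>5: swap v[2],v[8]; hi=7 → [5,5,5,8,5,5,5,5,8]
v[mid]=5=5: mid=3
v[mid]=8>5: swap v[3],v[7]; hi=6 → [5,5,5,5,5,5,5,8,8]
v[mid]=5=5: mid=4
v[mid]=5=5: mid=5
v[mid]=5=5: mid=6
v[mid]=5=5: mid=7
end: lo=0, hi=6; v = [5,5,5,5,5,5,5,8,8]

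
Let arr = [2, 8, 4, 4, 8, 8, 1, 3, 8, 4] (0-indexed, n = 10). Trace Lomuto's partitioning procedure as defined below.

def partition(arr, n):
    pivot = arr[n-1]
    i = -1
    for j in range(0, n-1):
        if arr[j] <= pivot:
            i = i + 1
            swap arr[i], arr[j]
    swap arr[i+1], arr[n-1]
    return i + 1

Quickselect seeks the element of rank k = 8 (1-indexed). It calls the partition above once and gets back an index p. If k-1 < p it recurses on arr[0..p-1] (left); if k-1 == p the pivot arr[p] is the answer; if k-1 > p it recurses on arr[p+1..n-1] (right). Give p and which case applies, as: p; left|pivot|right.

5; right

pivot = arr[9] = 4; i = -1
j=0: arr[0]=2 ≤ 4 → i=0, swap arr[0],arr[0] (no change) → [2, 8, 4, 4, 8, 8, 1, 3, 8, 4]
j=1: arr[1]=8 > 4 → no swap
j=2: arr[2]=4 ≤ 4 → i=1, swap arr[1],arr[2] → [2, 4, 8, 4, 8, 8, 1, 3, 8, 4]
j=3: arr[3]=4 ≤ 4 → i=2, swap arr[2],arr[3] → [2, 4, 4, 8, 8, 8, 1, 3, 8, 4]
j=4: arr[4]=8 > 4 → no swap
j=5: arr[5]=8 > 4 → no swap
j=6: arr[6]=1 ≤ 4 → i=3, swap arr[3],arr[6] → [2, 4, 4, 1, 8, 8, 8, 3, 8, 4]
j=7: arr[7]=3 ≤ 4 → i=4, swap arr[4],arr[7] → [2, 4, 4, 1, 3, 8, 8, 8, 8, 4]
j=8: arr[8]=8 > 4 → no swap
final swap arr[5],arr[9] → [2, 4, 4, 1, 3, 4, 8, 8, 8, 8]; return 5
p = 5; k-1 = 7 > 5 ⇒ right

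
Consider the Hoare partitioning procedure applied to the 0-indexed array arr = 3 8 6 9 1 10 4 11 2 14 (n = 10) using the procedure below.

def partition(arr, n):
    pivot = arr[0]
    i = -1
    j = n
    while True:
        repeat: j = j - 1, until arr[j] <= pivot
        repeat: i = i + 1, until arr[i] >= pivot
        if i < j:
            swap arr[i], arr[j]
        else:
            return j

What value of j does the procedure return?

pivot=3
j stops at 8 (2), i stops at 0 (3); swap ⇒ 2 8 6 9 1 10 4 11 3 14
j stops at 4 (1), i stops at 1 (8); swap ⇒ 2 1 6 9 8 10 4 11 3 14
j stops at 1, i stops at 2; i≥j ⇒ return 1. arr=2 1 6 9 8 10 4 11 3 14

1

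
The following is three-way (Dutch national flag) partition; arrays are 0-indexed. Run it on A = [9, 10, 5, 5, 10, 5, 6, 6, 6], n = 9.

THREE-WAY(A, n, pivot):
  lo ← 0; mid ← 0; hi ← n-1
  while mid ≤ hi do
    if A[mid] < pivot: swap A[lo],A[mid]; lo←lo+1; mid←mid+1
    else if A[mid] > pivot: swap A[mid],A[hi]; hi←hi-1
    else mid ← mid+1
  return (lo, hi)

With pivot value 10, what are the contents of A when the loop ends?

lo=0 mid=0 hi=8
9<10: swap(0,0), lo=1 mid=1 ⇒ [9, 10, 5, 5, 10, 5, 6, 6, 6]
10=10: mid=2
5<10: swap(1,2), lo=2 mid=3 ⇒ [9, 5, 10, 5, 10, 5, 6, 6, 6]
5<10: swap(2,3), lo=3 mid=4 ⇒ [9, 5, 5, 10, 10, 5, 6, 6, 6]
10=10: mid=5
5<10: swap(3,5), lo=4 mid=6 ⇒ [9, 5, 5, 5, 10, 10, 6, 6, 6]
6<10: swap(4,6), lo=5 mid=7 ⇒ [9, 5, 5, 5, 6, 10, 10, 6, 6]
6<10: swap(5,7), lo=6 mid=8 ⇒ [9, 5, 5, 5, 6, 6, 10, 10, 6]
6<10: swap(6,8), lo=7 mid=9 ⇒ [9, 5, 5, 5, 6, 6, 6, 10, 10]
done. lo=7 hi=8; A=[9, 5, 5, 5, 6, 6, 6, 10, 10]

[9, 5, 5, 5, 6, 6, 6, 10, 10]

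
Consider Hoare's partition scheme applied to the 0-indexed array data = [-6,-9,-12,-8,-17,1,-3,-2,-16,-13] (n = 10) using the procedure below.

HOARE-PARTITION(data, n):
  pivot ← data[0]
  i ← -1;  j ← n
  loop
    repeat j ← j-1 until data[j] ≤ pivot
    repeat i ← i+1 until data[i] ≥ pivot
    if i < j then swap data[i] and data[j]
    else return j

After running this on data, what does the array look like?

pivot = data[0] = -6; i = -1, j = 10
j→9 (data[9]=-13≤-6), i→0 (data[0]=-6≥-6); i<j, swap → [-13,-9,-12,-8,-17,1,-3,-2,-16,-6]
j→8 (data[8]=-16≤-6), i→5 (data[5]=1≥-6); i<j, swap → [-13,-9,-12,-8,-17,-16,-3,-2,1,-6]
j→5, i→6; i≥j, return j=5. data = [-13,-9,-12,-8,-17,-16,-3,-2,1,-6]

[-13,-9,-12,-8,-17,-16,-3,-2,1,-6]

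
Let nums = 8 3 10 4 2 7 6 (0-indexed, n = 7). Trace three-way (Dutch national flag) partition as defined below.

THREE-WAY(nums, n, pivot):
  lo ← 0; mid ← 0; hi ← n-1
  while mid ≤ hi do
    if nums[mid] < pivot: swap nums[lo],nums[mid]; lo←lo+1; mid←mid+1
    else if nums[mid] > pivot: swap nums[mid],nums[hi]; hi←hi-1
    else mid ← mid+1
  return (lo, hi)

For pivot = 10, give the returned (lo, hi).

pivot = 10; lo=0, mid=0, hi=6
nums[mid]=8<10: swap nums[0],nums[0]; lo=1,mid=1 → 8 3 10 4 2 7 6
nums[mid]=3<10: swap nums[1],nums[1]; lo=2,mid=2 → 8 3 10 4 2 7 6
nums[mid]=10=10: mid=3
nums[mid]=4<10: swap nums[2],nums[3]; lo=3,mid=4 → 8 3 4 10 2 7 6
nums[mid]=2<10: swap nums[3],nums[4]; lo=4,mid=5 → 8 3 4 2 10 7 6
nums[mid]=7<10: swap nums[4],nums[5]; lo=5,mid=6 → 8 3 4 2 7 10 6
nums[mid]=6<10: swap nums[5],nums[6]; lo=6,mid=7 → 8 3 4 2 7 6 10
end: lo=6, hi=6; nums = 8 3 4 2 7 6 10

(6, 6)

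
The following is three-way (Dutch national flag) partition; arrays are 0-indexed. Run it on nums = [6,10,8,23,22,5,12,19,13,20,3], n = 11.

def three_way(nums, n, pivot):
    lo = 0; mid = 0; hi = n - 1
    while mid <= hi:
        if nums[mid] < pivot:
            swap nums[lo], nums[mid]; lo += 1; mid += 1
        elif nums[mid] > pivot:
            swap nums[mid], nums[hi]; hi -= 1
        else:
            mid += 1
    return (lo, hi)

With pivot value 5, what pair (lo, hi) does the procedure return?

pivot = 5; lo=0, mid=0, hi=10
nums[mid]=6>5: swap nums[0],nums[10]; hi=9 → [3,10,8,23,22,5,12,19,13,20,6]
nums[mid]=3<5: swap nums[0],nums[0]; lo=1,mid=1 → [3,10,8,23,22,5,12,19,13,20,6]
nums[mid]=10>5: swap nums[1],nums[9]; hi=8 → [3,20,8,23,22,5,12,19,13,10,6]
nums[mid]=20>5: swap nums[1],nums[8]; hi=7 → [3,13,8,23,22,5,12,19,20,10,6]
nums[mid]=13>5: swap nums[1],nums[7]; hi=6 → [3,19,8,23,22,5,12,13,20,10,6]
nums[mid]=19>5: swap nums[1],nums[6]; hi=5 → [3,12,8,23,22,5,19,13,20,10,6]
nums[mid]=12>5: swap nums[1],nums[5]; hi=4 → [3,5,8,23,22,12,19,13,20,10,6]
nums[mid]=5=5: mid=2
nums[mid]=8>5: swap nums[2],nums[4]; hi=3 → [3,5,22,23,8,12,19,13,20,10,6]
nums[mid]=22>5: swap nums[2],nums[3]; hi=2 → [3,5,23,22,8,12,19,13,20,10,6]
nums[mid]=23>5: swap nums[2],nums[2]; hi=1 → [3,5,23,22,8,12,19,13,20,10,6]
end: lo=1, hi=1; nums = [3,5,23,22,8,12,19,13,20,10,6]

(1, 1)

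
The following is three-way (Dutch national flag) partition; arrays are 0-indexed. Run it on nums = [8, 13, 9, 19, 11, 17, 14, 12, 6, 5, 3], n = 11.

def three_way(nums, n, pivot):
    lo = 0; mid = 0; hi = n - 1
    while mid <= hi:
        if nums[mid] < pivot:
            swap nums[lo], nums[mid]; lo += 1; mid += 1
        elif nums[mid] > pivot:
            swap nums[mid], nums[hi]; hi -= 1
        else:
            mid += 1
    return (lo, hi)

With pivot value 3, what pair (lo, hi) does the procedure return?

pivot = 3; lo=0, mid=0, hi=10
nums[mid]=8>3: swap nums[0],nums[10]; hi=9 → [3, 13, 9, 19, 11, 17, 14, 12, 6, 5, 8]
nums[mid]=3=3: mid=1
nums[mid]=13>3: swap nums[1],nums[9]; hi=8 → [3, 5, 9, 19, 11, 17, 14, 12, 6, 13, 8]
nums[mid]=5>3: swap nums[1],nums[8]; hi=7 → [3, 6, 9, 19, 11, 17, 14, 12, 5, 13, 8]
nums[mid]=6>3: swap nums[1],nums[7]; hi=6 → [3, 12, 9, 19, 11, 17, 14, 6, 5, 13, 8]
nums[mid]=12>3: swap nums[1],nums[6]; hi=5 → [3, 14, 9, 19, 11, 17, 12, 6, 5, 13, 8]
nums[mid]=14>3: swap nums[1],nums[5]; hi=4 → [3, 17, 9, 19, 11, 14, 12, 6, 5, 13, 8]
nums[mid]=17>3: swap nums[1],nums[4]; hi=3 → [3, 11, 9, 19, 17, 14, 12, 6, 5, 13, 8]
nums[mid]=11>3: swap nums[1],nums[3]; hi=2 → [3, 19, 9, 11, 17, 14, 12, 6, 5, 13, 8]
nums[mid]=19>3: swap nums[1],nums[2]; hi=1 → [3, 9, 19, 11, 17, 14, 12, 6, 5, 13, 8]
nums[mid]=9>3: swap nums[1],nums[1]; hi=0 → [3, 9, 19, 11, 17, 14, 12, 6, 5, 13, 8]
end: lo=0, hi=0; nums = [3, 9, 19, 11, 17, 14, 12, 6, 5, 13, 8]

(0, 0)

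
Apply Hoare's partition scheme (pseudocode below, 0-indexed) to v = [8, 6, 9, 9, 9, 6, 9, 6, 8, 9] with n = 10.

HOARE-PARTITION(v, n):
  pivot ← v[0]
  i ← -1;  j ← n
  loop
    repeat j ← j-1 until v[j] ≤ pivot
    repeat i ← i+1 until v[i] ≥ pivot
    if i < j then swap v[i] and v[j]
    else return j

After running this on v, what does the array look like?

pivot = v[0] = 8; i = -1, j = 10
j→8 (v[8]=8≤8), i→0 (v[0]=8≥8); i<j, swap → [8, 6, 9, 9, 9, 6, 9, 6, 8, 9]
j→7 (v[7]=6≤8), i→2 (v[2]=9≥8); i<j, swap → [8, 6, 6, 9, 9, 6, 9, 9, 8, 9]
j→5 (v[5]=6≤8), i→3 (v[3]=9≥8); i<j, swap → [8, 6, 6, 6, 9, 9, 9, 9, 8, 9]
j→3, i→4; i≥j, return j=3. v = [8, 6, 6, 6, 9, 9, 9, 9, 8, 9]

[8, 6, 6, 6, 9, 9, 9, 9, 8, 9]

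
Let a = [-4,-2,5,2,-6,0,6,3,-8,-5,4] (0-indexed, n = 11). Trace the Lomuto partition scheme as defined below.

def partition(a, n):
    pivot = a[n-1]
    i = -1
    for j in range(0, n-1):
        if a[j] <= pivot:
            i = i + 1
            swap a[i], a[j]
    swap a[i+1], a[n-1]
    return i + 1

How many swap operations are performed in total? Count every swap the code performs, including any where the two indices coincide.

9

pivot=4, i=-1
j=0: -4≤4, i=0, swap(0,0) ⇒ [-4,-2,5,2,-6,0,6,3,-8,-5,4]
j=1: -2≤4, i=1, swap(1,1) ⇒ [-4,-2,5,2,-6,0,6,3,-8,-5,4]
j=2: 5>4, skip
j=3: 2≤4, i=2, swap(2,3) ⇒ [-4,-2,2,5,-6,0,6,3,-8,-5,4]
j=4: -6≤4, i=3, swap(3,4) ⇒ [-4,-2,2,-6,5,0,6,3,-8,-5,4]
j=5: 0≤4, i=4, swap(4,5) ⇒ [-4,-2,2,-6,0,5,6,3,-8,-5,4]
j=6: 6>4, skip
j=7: 3≤4, i=5, swap(5,7) ⇒ [-4,-2,2,-6,0,3,6,5,-8,-5,4]
j=8: -8≤4, i=6, swap(6,8) ⇒ [-4,-2,2,-6,0,3,-8,5,6,-5,4]
j=9: -5≤4, i=7, swap(7,9) ⇒ [-4,-2,2,-6,0,3,-8,-5,6,5,4]
swap(8,10) ⇒ [-4,-2,2,-6,0,3,-8,-5,4,5,6]; return 8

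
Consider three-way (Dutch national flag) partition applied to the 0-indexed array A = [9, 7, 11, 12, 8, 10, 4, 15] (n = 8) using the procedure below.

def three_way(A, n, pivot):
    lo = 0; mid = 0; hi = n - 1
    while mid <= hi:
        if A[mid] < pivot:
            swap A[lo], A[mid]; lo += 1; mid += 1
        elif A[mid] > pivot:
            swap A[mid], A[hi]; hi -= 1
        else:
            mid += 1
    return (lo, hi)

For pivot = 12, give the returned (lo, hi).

(6, 6)

lo=0 mid=0 hi=7
9<12: swap(0,0), lo=1 mid=1 ⇒ [9, 7, 11, 12, 8, 10, 4, 15]
7<12: swap(1,1), lo=2 mid=2 ⇒ [9, 7, 11, 12, 8, 10, 4, 15]
11<12: swap(2,2), lo=3 mid=3 ⇒ [9, 7, 11, 12, 8, 10, 4, 15]
12=12: mid=4
8<12: swap(3,4), lo=4 mid=5 ⇒ [9, 7, 11, 8, 12, 10, 4, 15]
10<12: swap(4,5), lo=5 mid=6 ⇒ [9, 7, 11, 8, 10, 12, 4, 15]
4<12: swap(5,6), lo=6 mid=7 ⇒ [9, 7, 11, 8, 10, 4, 12, 15]
15>12: swap(7,7), hi=6 ⇒ [9, 7, 11, 8, 10, 4, 12, 15]
done. lo=6 hi=6; A=[9, 7, 11, 8, 10, 4, 12, 15]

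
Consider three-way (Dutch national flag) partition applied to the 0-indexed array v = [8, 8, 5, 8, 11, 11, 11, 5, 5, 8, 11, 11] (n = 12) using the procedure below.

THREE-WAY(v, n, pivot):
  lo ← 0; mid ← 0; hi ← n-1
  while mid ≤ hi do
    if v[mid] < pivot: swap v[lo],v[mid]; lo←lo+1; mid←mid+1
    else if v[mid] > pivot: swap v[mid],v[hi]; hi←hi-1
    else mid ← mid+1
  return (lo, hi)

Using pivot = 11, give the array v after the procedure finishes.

lo=0 mid=0 hi=11
8<11: swap(0,0), lo=1 mid=1 ⇒ [8, 8, 5, 8, 11, 11, 11, 5, 5, 8, 11, 11]
8<11: swap(1,1), lo=2 mid=2 ⇒ [8, 8, 5, 8, 11, 11, 11, 5, 5, 8, 11, 11]
5<11: swap(2,2), lo=3 mid=3 ⇒ [8, 8, 5, 8, 11, 11, 11, 5, 5, 8, 11, 11]
8<11: swap(3,3), lo=4 mid=4 ⇒ [8, 8, 5, 8, 11, 11, 11, 5, 5, 8, 11, 11]
11=11: mid=5
11=11: mid=6
11=11: mid=7
5<11: swap(4,7), lo=5 mid=8 ⇒ [8, 8, 5, 8, 5, 11, 11, 11, 5, 8, 11, 11]
5<11: swap(5,8), lo=6 mid=9 ⇒ [8, 8, 5, 8, 5, 5, 11, 11, 11, 8, 11, 11]
8<11: swap(6,9), lo=7 mid=10 ⇒ [8, 8, 5, 8, 5, 5, 8, 11, 11, 11, 11, 11]
11=11: mid=11
11=11: mid=12
done. lo=7 hi=11; v=[8, 8, 5, 8, 5, 5, 8, 11, 11, 11, 11, 11]

[8, 8, 5, 8, 5, 5, 8, 11, 11, 11, 11, 11]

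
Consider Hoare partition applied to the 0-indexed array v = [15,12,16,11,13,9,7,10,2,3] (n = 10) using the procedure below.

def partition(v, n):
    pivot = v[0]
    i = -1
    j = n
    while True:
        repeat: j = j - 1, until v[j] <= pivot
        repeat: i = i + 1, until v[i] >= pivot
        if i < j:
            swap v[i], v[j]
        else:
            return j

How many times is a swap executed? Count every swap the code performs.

pivot = v[0] = 15; i = -1, j = 10
j→9 (v[9]=3≤15), i→0 (v[0]=15≥15); i<j, swap → [3,12,16,11,13,9,7,10,2,15]
j→8 (v[8]=2≤15), i→2 (v[2]=16≥15); i<j, swap → [3,12,2,11,13,9,7,10,16,15]
j→7, i→8; i≥j, return j=7. v = [3,12,2,11,13,9,7,10,16,15]

2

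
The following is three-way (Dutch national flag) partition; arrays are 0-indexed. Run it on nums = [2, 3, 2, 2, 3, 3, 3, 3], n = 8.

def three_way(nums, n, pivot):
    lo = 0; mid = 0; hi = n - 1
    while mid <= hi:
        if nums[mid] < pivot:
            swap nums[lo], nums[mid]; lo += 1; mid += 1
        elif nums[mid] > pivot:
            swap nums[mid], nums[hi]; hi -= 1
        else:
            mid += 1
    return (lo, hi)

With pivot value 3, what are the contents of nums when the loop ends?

[2, 2, 2, 3, 3, 3, 3, 3]

lo=0 mid=0 hi=7
2<3: swap(0,0), lo=1 mid=1 ⇒ [2, 3, 2, 2, 3, 3, 3, 3]
3=3: mid=2
2<3: swap(1,2), lo=2 mid=3 ⇒ [2, 2, 3, 2, 3, 3, 3, 3]
2<3: swap(2,3), lo=3 mid=4 ⇒ [2, 2, 2, 3, 3, 3, 3, 3]
3=3: mid=5
3=3: mid=6
3=3: mid=7
3=3: mid=8
done. lo=3 hi=7; nums=[2, 2, 2, 3, 3, 3, 3, 3]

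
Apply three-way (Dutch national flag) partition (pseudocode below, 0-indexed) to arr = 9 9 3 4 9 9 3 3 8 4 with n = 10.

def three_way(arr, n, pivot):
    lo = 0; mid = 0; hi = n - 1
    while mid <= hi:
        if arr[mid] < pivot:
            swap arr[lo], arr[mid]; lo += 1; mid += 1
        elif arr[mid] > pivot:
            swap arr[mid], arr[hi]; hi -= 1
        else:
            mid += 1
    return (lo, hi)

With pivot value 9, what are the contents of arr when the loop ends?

3 4 3 3 8 4 9 9 9 9

pivot = 9; lo=0, mid=0, hi=9
arr[mid]=9=9: mid=1
arr[mid]=9=9: mid=2
arr[mid]=3<9: swap arr[0],arr[2]; lo=1,mid=3 → 3 9 9 4 9 9 3 3 8 4
arr[mid]=4<9: swap arr[1],arr[3]; lo=2,mid=4 → 3 4 9 9 9 9 3 3 8 4
arr[mid]=9=9: mid=5
arr[mid]=9=9: mid=6
arr[mid]=3<9: swap arr[2],arr[6]; lo=3,mid=7 → 3 4 3 9 9 9 9 3 8 4
arr[mid]=3<9: swap arr[3],arr[7]; lo=4,mid=8 → 3 4 3 3 9 9 9 9 8 4
arr[mid]=8<9: swap arr[4],arr[8]; lo=5,mid=9 → 3 4 3 3 8 9 9 9 9 4
arr[mid]=4<9: swap arr[5],arr[9]; lo=6,mid=10 → 3 4 3 3 8 4 9 9 9 9
end: lo=6, hi=9; arr = 3 4 3 3 8 4 9 9 9 9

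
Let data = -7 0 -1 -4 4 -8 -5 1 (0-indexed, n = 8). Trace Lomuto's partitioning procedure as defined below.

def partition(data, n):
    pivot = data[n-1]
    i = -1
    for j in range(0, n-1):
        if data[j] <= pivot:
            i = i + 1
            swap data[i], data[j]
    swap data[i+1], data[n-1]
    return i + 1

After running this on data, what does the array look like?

pivot=1, i=-1
j=0: -7≤1, i=0, swap(0,0) ⇒ -7 0 -1 -4 4 -8 -5 1
j=1: 0≤1, i=1, swap(1,1) ⇒ -7 0 -1 -4 4 -8 -5 1
j=2: -1≤1, i=2, swap(2,2) ⇒ -7 0 -1 -4 4 -8 -5 1
j=3: -4≤1, i=3, swap(3,3) ⇒ -7 0 -1 -4 4 -8 -5 1
j=4: 4>1, skip
j=5: -8≤1, i=4, swap(4,5) ⇒ -7 0 -1 -4 -8 4 -5 1
j=6: -5≤1, i=5, swap(5,6) ⇒ -7 0 -1 -4 -8 -5 4 1
swap(6,7) ⇒ -7 0 -1 -4 -8 -5 1 4; return 6

-7 0 -1 -4 -8 -5 1 4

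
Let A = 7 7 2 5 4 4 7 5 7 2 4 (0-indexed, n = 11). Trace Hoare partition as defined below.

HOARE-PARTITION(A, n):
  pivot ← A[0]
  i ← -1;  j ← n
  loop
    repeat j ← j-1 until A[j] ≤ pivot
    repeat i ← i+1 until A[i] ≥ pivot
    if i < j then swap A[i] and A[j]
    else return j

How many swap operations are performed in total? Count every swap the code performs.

3

pivot = A[0] = 7; i = -1, j = 11
j→10 (A[10]=4≤7), i→0 (A[0]=7≥7); i<j, swap → 4 7 2 5 4 4 7 5 7 2 7
j→9 (A[9]=2≤7), i→1 (A[1]=7≥7); i<j, swap → 4 2 2 5 4 4 7 5 7 7 7
j→8 (A[8]=7≤7), i→6 (A[6]=7≥7); i<j, swap → 4 2 2 5 4 4 7 5 7 7 7
j→7, i→8; i≥j, return j=7. A = 4 2 2 5 4 4 7 5 7 7 7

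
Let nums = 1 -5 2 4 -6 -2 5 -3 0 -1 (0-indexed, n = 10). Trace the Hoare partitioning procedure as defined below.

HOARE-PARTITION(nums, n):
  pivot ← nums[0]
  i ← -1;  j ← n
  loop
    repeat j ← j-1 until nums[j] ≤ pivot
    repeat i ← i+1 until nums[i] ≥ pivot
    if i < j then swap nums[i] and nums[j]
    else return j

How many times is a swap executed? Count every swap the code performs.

3

pivot = nums[0] = 1; i = -1, j = 10
j→9 (nums[9]=-1≤1), i→0 (nums[0]=1≥1); i<j, swap → -1 -5 2 4 -6 -2 5 -3 0 1
j→8 (nums[8]=0≤1), i→2 (nums[2]=2≥1); i<j, swap → -1 -5 0 4 -6 -2 5 -3 2 1
j→7 (nums[7]=-3≤1), i→3 (nums[3]=4≥1); i<j, swap → -1 -5 0 -3 -6 -2 5 4 2 1
j→5, i→6; i≥j, return j=5. nums = -1 -5 0 -3 -6 -2 5 4 2 1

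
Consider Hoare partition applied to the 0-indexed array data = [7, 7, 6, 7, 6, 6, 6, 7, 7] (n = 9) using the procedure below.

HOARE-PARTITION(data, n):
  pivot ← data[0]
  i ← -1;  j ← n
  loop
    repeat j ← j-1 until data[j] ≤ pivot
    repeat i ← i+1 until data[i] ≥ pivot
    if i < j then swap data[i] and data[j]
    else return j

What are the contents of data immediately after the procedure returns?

[7, 7, 6, 6, 6, 6, 7, 7, 7]

pivot = data[0] = 7; i = -1, j = 9
j→8 (data[8]=7≤7), i→0 (data[0]=7≥7); i<j, swap → [7, 7, 6, 7, 6, 6, 6, 7, 7]
j→7 (data[7]=7≤7), i→1 (data[1]=7≥7); i<j, swap → [7, 7, 6, 7, 6, 6, 6, 7, 7]
j→6 (data[6]=6≤7), i→3 (data[3]=7≥7); i<j, swap → [7, 7, 6, 6, 6, 6, 7, 7, 7]
j→5, i→6; i≥j, return j=5. data = [7, 7, 6, 6, 6, 6, 7, 7, 7]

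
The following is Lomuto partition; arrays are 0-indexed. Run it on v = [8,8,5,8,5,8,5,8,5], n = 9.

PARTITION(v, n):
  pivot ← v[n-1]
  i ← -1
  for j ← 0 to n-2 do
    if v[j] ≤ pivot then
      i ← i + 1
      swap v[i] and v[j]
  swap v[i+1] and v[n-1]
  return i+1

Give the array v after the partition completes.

[5,5,5,5,8,8,8,8,8]

pivot = v[8] = 5; i = -1
j=0: v[0]=8 > 5 → no swap
j=1: v[1]=8 > 5 → no swap
j=2: v[2]=5 ≤ 5 → i=0, swap v[0],v[2] → [5,8,8,8,5,8,5,8,5]
j=3: v[3]=8 > 5 → no swap
j=4: v[4]=5 ≤ 5 → i=1, swap v[1],v[4] → [5,5,8,8,8,8,5,8,5]
j=5: v[5]=8 > 5 → no swap
j=6: v[6]=5 ≤ 5 → i=2, swap v[2],v[6] → [5,5,5,8,8,8,8,8,5]
j=7: v[7]=8 > 5 → no swap
final swap v[3],v[8] → [5,5,5,5,8,8,8,8,8]; return 3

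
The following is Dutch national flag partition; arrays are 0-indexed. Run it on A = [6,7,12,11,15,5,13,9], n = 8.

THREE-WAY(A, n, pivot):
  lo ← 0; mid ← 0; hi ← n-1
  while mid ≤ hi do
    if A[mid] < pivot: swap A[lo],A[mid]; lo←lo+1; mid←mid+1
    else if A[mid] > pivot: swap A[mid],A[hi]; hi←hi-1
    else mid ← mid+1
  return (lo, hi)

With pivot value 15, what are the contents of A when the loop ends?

[6,7,12,11,5,13,9,15]

pivot = 15; lo=0, mid=0, hi=7
A[mid]=6<15: swap A[0],A[0]; lo=1,mid=1 → [6,7,12,11,15,5,13,9]
A[mid]=7<15: swap A[1],A[1]; lo=2,mid=2 → [6,7,12,11,15,5,13,9]
A[mid]=12<15: swap A[2],A[2]; lo=3,mid=3 → [6,7,12,11,15,5,13,9]
A[mid]=11<15: swap A[3],A[3]; lo=4,mid=4 → [6,7,12,11,15,5,13,9]
A[mid]=15=15: mid=5
A[mid]=5<15: swap A[4],A[5]; lo=5,mid=6 → [6,7,12,11,5,15,13,9]
A[mid]=13<15: swap A[5],A[6]; lo=6,mid=7 → [6,7,12,11,5,13,15,9]
A[mid]=9<15: swap A[6],A[7]; lo=7,mid=8 → [6,7,12,11,5,13,9,15]
end: lo=7, hi=7; A = [6,7,12,11,5,13,9,15]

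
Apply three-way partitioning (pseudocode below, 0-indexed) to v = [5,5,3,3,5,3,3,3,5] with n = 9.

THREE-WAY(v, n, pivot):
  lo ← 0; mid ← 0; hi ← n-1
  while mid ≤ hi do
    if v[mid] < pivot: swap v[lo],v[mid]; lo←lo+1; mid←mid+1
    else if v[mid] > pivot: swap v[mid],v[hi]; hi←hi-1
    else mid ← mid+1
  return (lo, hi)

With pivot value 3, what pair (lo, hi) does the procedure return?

pivot = 3; lo=0, mid=0, hi=8
v[mid]=5>3: swap v[0],v[8]; hi=7 → [5,5,3,3,5,3,3,3,5]
v[mid]=5>3: swap v[0],v[7]; hi=6 → [3,5,3,3,5,3,3,5,5]
v[mid]=3=3: mid=1
v[mid]=5>3: swap v[1],v[6]; hi=5 → [3,3,3,3,5,3,5,5,5]
v[mid]=3=3: mid=2
v[mid]=3=3: mid=3
v[mid]=3=3: mid=4
v[mid]=5>3: swap v[4],v[5]; hi=4 → [3,3,3,3,3,5,5,5,5]
v[mid]=3=3: mid=5
end: lo=0, hi=4; v = [3,3,3,3,3,5,5,5,5]

(0, 4)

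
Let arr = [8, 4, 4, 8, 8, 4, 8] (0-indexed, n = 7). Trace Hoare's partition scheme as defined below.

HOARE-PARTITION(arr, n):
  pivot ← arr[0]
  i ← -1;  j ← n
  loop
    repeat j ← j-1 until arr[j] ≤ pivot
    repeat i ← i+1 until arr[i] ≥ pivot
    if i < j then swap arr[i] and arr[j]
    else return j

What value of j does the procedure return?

4

pivot=8
j stops at 6 (8), i stops at 0 (8); swap ⇒ [8, 4, 4, 8, 8, 4, 8]
j stops at 5 (4), i stops at 3 (8); swap ⇒ [8, 4, 4, 4, 8, 8, 8]
j stops at 4, i stops at 4; i≥j ⇒ return 4. arr=[8, 4, 4, 4, 8, 8, 8]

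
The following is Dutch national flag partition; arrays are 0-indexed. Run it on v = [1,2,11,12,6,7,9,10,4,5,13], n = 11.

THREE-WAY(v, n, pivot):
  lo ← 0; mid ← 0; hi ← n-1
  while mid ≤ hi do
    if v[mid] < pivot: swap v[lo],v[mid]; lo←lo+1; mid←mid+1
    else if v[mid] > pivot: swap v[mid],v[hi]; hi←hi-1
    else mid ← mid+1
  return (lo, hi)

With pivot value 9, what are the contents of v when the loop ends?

lo=0 mid=0 hi=10
1<9: swap(0,0), lo=1 mid=1 ⇒ [1,2,11,12,6,7,9,10,4,5,13]
2<9: swap(1,1), lo=2 mid=2 ⇒ [1,2,11,12,6,7,9,10,4,5,13]
11>9: swap(2,10), hi=9 ⇒ [1,2,13,12,6,7,9,10,4,5,11]
13>9: swap(2,9), hi=8 ⇒ [1,2,5,12,6,7,9,10,4,13,11]
5<9: swap(2,2), lo=3 mid=3 ⇒ [1,2,5,12,6,7,9,10,4,13,11]
12>9: swap(3,8), hi=7 ⇒ [1,2,5,4,6,7,9,10,12,13,11]
4<9: swap(3,3), lo=4 mid=4 ⇒ [1,2,5,4,6,7,9,10,12,13,11]
6<9: swap(4,4), lo=5 mid=5 ⇒ [1,2,5,4,6,7,9,10,12,13,11]
7<9: swap(5,5), lo=6 mid=6 ⇒ [1,2,5,4,6,7,9,10,12,13,11]
9=9: mid=7
10>9: swap(7,7), hi=6 ⇒ [1,2,5,4,6,7,9,10,12,13,11]
done. lo=6 hi=6; v=[1,2,5,4,6,7,9,10,12,13,11]

[1,2,5,4,6,7,9,10,12,13,11]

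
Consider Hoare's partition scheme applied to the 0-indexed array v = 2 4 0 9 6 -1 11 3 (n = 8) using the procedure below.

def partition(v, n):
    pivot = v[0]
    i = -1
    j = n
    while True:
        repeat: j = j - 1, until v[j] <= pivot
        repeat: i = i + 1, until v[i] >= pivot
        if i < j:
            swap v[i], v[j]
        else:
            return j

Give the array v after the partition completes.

pivot = v[0] = 2; i = -1, j = 8
j→5 (v[5]=-1≤2), i→0 (v[0]=2≥2); i<j, swap → -1 4 0 9 6 2 11 3
j→2 (v[2]=0≤2), i→1 (v[1]=4≥2); i<j, swap → -1 0 4 9 6 2 11 3
j→1, i→2; i≥j, return j=1. v = -1 0 4 9 6 2 11 3

-1 0 4 9 6 2 11 3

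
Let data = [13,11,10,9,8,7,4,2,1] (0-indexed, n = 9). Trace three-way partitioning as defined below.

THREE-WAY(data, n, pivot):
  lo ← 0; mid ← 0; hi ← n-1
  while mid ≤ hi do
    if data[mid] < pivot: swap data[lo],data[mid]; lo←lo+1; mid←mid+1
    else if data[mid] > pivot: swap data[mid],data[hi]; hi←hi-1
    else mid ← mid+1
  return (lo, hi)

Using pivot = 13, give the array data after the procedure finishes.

pivot = 13; lo=0, mid=0, hi=8
data[mid]=13=13: mid=1
data[mid]=11<13: swap data[0],data[1]; lo=1,mid=2 → [11,13,10,9,8,7,4,2,1]
data[mid]=10<13: swap data[1],data[2]; lo=2,mid=3 → [11,10,13,9,8,7,4,2,1]
data[mid]=9<13: swap data[2],data[3]; lo=3,mid=4 → [11,10,9,13,8,7,4,2,1]
data[mid]=8<13: swap data[3],data[4]; lo=4,mid=5 → [11,10,9,8,13,7,4,2,1]
data[mid]=7<13: swap data[4],data[5]; lo=5,mid=6 → [11,10,9,8,7,13,4,2,1]
data[mid]=4<13: swap data[5],data[6]; lo=6,mid=7 → [11,10,9,8,7,4,13,2,1]
data[mid]=2<13: swap data[6],data[7]; lo=7,mid=8 → [11,10,9,8,7,4,2,13,1]
data[mid]=1<13: swap data[7],data[8]; lo=8,mid=9 → [11,10,9,8,7,4,2,1,13]
end: lo=8, hi=8; data = [11,10,9,8,7,4,2,1,13]

[11,10,9,8,7,4,2,1,13]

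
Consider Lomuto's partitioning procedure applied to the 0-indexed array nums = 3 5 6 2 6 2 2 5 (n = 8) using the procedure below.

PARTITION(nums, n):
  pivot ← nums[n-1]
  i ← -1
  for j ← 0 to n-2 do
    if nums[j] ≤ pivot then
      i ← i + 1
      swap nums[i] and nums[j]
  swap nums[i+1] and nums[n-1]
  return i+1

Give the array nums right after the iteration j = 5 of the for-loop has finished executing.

pivot=5, i=-1
j=0: 3≤5, i=0, swap(0,0) ⇒ 3 5 6 2 6 2 2 5
j=1: 5≤5, i=1, swap(1,1) ⇒ 3 5 6 2 6 2 2 5
j=2: 6>5, skip
j=3: 2≤5, i=2, swap(2,3) ⇒ 3 5 2 6 6 2 2 5
j=4: 6>5, skip
j=5: 2≤5, i=3, swap(3,5) ⇒ 3 5 2 2 6 6 2 5
(after j=5) nums = 3 5 2 2 6 6 2 5

3 5 2 2 6 6 2 5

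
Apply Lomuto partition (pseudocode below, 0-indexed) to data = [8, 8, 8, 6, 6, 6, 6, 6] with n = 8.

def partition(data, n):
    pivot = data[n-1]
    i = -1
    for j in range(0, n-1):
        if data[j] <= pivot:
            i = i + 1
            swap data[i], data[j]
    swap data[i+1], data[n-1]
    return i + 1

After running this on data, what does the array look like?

[6, 6, 6, 6, 6, 8, 8, 8]

pivot=6, i=-1
j=0: 8>6, skip
j=1: 8>6, skip
j=2: 8>6, skip
j=3: 6≤6, i=0, swap(0,3) ⇒ [6, 8, 8, 8, 6, 6, 6, 6]
j=4: 6≤6, i=1, swap(1,4) ⇒ [6, 6, 8, 8, 8, 6, 6, 6]
j=5: 6≤6, i=2, swap(2,5) ⇒ [6, 6, 6, 8, 8, 8, 6, 6]
j=6: 6≤6, i=3, swap(3,6) ⇒ [6, 6, 6, 6, 8, 8, 8, 6]
swap(4,7) ⇒ [6, 6, 6, 6, 6, 8, 8, 8]; return 4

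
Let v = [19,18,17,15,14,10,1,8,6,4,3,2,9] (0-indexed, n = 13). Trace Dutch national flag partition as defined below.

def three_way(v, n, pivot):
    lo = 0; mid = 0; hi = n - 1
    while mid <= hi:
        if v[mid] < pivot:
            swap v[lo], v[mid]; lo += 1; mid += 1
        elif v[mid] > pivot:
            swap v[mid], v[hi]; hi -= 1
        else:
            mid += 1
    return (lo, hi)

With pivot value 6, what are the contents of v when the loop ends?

lo=0 mid=0 hi=12
19>6: swap(0,12), hi=11 ⇒ [9,18,17,15,14,10,1,8,6,4,3,2,19]
9>6: swap(0,11), hi=10 ⇒ [2,18,17,15,14,10,1,8,6,4,3,9,19]
2<6: swap(0,0), lo=1 mid=1 ⇒ [2,18,17,15,14,10,1,8,6,4,3,9,19]
18>6: swap(1,10), hi=9 ⇒ [2,3,17,15,14,10,1,8,6,4,18,9,19]
3<6: swap(1,1), lo=2 mid=2 ⇒ [2,3,17,15,14,10,1,8,6,4,18,9,19]
17>6: swap(2,9), hi=8 ⇒ [2,3,4,15,14,10,1,8,6,17,18,9,19]
4<6: swap(2,2), lo=3 mid=3 ⇒ [2,3,4,15,14,10,1,8,6,17,18,9,19]
15>6: swap(3,8), hi=7 ⇒ [2,3,4,6,14,10,1,8,15,17,18,9,19]
6=6: mid=4
14>6: swap(4,7), hi=6 ⇒ [2,3,4,6,8,10,1,14,15,17,18,9,19]
8>6: swap(4,6), hi=5 ⇒ [2,3,4,6,1,10,8,14,15,17,18,9,19]
1<6: swap(3,4), lo=4 mid=5 ⇒ [2,3,4,1,6,10,8,14,15,17,18,9,19]
10>6: swap(5,5), hi=4 ⇒ [2,3,4,1,6,10,8,14,15,17,18,9,19]
done. lo=4 hi=4; v=[2,3,4,1,6,10,8,14,15,17,18,9,19]

[2,3,4,1,6,10,8,14,15,17,18,9,19]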